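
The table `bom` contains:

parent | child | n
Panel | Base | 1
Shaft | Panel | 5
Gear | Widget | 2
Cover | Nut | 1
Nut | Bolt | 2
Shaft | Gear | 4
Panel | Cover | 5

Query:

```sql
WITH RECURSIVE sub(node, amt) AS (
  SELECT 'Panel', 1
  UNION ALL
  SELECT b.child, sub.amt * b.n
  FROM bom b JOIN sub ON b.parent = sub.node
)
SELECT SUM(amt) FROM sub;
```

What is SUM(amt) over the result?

Base: (Panel, amt=1).
Iteration 1: components of {Panel} -> Base = 1*1 = 1, Cover = 1*5 = 5.
Iteration 2: components of {Base,Cover} -> Nut = 5*1 = 5.
Iteration 3: components of {Nut} -> Bolt = 5*2 = 10.
Iteration 4: no further components; recursion stops.
SUM(amt) = 1 + 5 + 1 + 5 + 10 = 22.

22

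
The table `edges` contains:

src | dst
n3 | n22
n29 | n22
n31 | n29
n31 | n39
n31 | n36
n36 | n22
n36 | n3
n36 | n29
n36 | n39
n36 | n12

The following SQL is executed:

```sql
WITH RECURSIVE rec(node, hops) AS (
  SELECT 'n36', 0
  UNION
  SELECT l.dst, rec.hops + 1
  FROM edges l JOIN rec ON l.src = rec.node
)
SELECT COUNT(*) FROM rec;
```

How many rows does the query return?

7

Base: (n36, hops=0).
Iteration 1: edges from {n36} -> (n12, hops=1), (n22, hops=1), (n29, hops=1), (n3, hops=1), (n39, hops=1).
Iteration 2: edges from {n12,n22,n29,n3,n39} -> (n22, hops=2). [UNION drops 1 duplicate row(s)]
Iteration 3: no outgoing edges from {n22}; recursion stops.
Total rows emitted: 7.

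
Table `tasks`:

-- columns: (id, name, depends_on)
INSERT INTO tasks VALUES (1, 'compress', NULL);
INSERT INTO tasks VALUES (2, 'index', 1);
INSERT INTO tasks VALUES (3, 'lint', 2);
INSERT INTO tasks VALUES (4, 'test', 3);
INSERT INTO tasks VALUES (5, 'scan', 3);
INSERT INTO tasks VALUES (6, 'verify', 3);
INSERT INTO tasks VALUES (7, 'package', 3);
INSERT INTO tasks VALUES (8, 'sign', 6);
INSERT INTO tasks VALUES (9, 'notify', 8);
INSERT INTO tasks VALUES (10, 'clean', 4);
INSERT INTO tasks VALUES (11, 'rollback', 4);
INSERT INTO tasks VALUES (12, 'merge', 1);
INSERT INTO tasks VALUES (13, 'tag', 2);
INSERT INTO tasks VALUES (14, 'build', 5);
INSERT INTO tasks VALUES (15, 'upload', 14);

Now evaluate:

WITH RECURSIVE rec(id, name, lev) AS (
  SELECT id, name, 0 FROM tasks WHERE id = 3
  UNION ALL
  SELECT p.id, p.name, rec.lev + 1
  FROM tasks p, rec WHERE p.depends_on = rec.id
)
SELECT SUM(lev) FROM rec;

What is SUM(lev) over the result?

Base: id=3 (lint) at lev 0.
Iteration 1: rows with depends_on in {3} -> test (id 4, lev 1), scan (id 5, lev 1), verify (id 6, lev 1), package (id 7, lev 1).
Iteration 2: rows with depends_on in {4,5,6,7} -> sign (id 8, lev 2), clean (id 10, lev 2), rollback (id 11, lev 2), build (id 14, lev 2).
Iteration 3: rows with depends_on in {8,10,11,14} -> notify (id 9, lev 3), upload (id 15, lev 3).
Iteration 4: no rows with depends_on in {9,15}; recursion stops.
SUM(lev) = 0 + 1 + 1 + 1 + 1 + 2 + 2 + 2 + 2 + 3 + 3 = 18.

18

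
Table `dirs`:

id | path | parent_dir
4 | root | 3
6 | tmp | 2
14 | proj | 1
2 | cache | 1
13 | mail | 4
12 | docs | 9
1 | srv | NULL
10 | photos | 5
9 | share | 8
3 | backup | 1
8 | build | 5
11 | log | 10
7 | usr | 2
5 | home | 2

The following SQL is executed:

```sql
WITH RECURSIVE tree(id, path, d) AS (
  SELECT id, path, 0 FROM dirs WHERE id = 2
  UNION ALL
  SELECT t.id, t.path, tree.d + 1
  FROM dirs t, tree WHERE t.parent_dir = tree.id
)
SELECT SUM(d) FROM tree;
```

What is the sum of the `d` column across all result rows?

17

Base: id=2 (cache) at d 0.
Iteration 1: rows with parent_dir in {2} -> home (id 5, d 1), tmp (id 6, d 1), usr (id 7, d 1).
Iteration 2: rows with parent_dir in {5,6,7} -> build (id 8, d 2), photos (id 10, d 2).
Iteration 3: rows with parent_dir in {8,10} -> share (id 9, d 3), log (id 11, d 3).
Iteration 4: rows with parent_dir in {9,11} -> docs (id 12, d 4).
Iteration 5: no rows with parent_dir in {12}; recursion stops.
SUM(d) = 0 + 1 + 1 + 1 + 2 + 2 + 3 + 3 + 4 = 17.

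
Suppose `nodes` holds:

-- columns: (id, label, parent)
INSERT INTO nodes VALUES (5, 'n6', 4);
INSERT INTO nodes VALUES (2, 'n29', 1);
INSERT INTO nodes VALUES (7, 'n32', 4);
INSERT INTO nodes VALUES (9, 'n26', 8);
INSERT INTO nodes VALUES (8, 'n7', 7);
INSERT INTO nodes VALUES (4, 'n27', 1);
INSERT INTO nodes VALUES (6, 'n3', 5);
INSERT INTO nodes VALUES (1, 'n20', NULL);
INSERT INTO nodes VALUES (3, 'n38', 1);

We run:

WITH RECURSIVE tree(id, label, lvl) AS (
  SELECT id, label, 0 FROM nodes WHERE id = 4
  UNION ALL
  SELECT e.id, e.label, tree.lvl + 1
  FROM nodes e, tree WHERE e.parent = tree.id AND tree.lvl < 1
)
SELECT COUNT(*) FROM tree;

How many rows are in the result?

Base: id=4 (n27) at lvl 0.
Iteration 1: rows with parent in {4} -> n6 (id 5, lvl 1), n32 (id 7, lvl 1).
Iteration 2: lvl < 1 fails for all current rows; recursion stops.
Total rows emitted: 3.

3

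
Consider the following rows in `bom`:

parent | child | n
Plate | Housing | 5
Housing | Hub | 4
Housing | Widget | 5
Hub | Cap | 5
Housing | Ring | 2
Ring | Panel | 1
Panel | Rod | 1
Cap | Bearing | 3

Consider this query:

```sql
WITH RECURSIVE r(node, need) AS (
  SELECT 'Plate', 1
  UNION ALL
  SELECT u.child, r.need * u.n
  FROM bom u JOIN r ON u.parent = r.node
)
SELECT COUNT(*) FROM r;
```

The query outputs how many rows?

Base: (Plate, need=1).
Iteration 1: components of {Plate} -> Housing = 1*5 = 5.
Iteration 2: components of {Housing} -> Hub = 5*4 = 20, Ring = 5*2 = 10, Widget = 5*5 = 25.
Iteration 3: components of {Hub,Ring,Widget} -> Cap = 20*5 = 100, Panel = 10*1 = 10.
Iteration 4: components of {Cap,Panel} -> Bearing = 100*3 = 300, Rod = 10*1 = 10.
Iteration 5: no further components; recursion stops.
Total rows emitted: 9.

9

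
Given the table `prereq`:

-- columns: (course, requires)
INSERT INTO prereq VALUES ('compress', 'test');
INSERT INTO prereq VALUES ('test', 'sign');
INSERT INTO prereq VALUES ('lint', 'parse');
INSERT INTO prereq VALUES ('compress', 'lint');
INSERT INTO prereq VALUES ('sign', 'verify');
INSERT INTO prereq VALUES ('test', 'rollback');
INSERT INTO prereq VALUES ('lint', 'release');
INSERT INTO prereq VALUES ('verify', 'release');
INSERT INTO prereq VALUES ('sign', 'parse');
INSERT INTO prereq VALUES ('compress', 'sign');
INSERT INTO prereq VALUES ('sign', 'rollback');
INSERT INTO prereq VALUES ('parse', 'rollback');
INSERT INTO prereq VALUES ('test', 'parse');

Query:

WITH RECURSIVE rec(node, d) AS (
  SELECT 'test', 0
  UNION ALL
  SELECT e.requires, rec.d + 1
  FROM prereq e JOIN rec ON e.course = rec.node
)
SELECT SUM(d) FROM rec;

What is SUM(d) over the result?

Base: (test, d=0).
Iteration 1: edges from {test} -> (parse, d=1), (rollback, d=1), (sign, d=1).
Iteration 2: edges from {parse,rollback,sign} -> (parse, d=2), (rollback, d=2) x2, (verify, d=2). [UNION ALL keeps all 4 new rows, including repeats]
Iteration 3: edges from {parse,rollback,verify} -> (release, d=3), (rollback, d=3).
Iteration 4: no outgoing edges from {release,rollback}; recursion stops.
SUM(d) = 0 + 1 + 1 + 1 + 2 + 2 + 2 + 2 + 3 + 3 = 17.

17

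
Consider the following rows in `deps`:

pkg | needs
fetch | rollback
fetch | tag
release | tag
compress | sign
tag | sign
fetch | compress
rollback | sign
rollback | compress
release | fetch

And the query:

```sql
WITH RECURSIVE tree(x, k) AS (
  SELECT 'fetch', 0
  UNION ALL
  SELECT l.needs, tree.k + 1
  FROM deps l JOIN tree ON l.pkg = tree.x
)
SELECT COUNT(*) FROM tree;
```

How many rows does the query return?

Base: (fetch, k=0).
Iteration 1: edges from {fetch} -> (compress, k=1), (rollback, k=1), (tag, k=1).
Iteration 2: edges from {compress,rollback,tag} -> (compress, k=2), (sign, k=2) x3. [UNION ALL keeps all 4 new rows, including repeats]
Iteration 3: edges from {compress,sign} -> (sign, k=3).
Iteration 4: no outgoing edges from {sign}; recursion stops.
Total rows emitted: 9.

9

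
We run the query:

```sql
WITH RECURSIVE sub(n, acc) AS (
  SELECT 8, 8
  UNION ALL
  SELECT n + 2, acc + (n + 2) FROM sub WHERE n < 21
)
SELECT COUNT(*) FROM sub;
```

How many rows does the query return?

Base: n=8, acc=8.
Iteration 1: 8 < 21 holds -> n = 8 + 2 = 10, acc = 8 + 10 = 18.
Iteration 2: 10 < 21 holds -> n = 10 + 2 = 12, acc = 18 + 12 = 30.
Iteration 3: 12 < 21 holds -> n = 12 + 2 = 14, acc = 30 + 14 = 44.
Iteration 4: 14 < 21 holds -> n = 14 + 2 = 16, acc = 44 + 16 = 60.
Iteration 5: 16 < 21 holds -> n = 16 + 2 = 18, acc = 60 + 18 = 78.
Iteration 6: 18 < 21 holds -> n = 18 + 2 = 20, acc = 78 + 20 = 98.
Iteration 7: 20 < 21 holds -> n = 20 + 2 = 22, acc = 98 + 22 = 120.
Iteration 8: 22 < 21 fails; recursion stops.
Total rows emitted: 8.

8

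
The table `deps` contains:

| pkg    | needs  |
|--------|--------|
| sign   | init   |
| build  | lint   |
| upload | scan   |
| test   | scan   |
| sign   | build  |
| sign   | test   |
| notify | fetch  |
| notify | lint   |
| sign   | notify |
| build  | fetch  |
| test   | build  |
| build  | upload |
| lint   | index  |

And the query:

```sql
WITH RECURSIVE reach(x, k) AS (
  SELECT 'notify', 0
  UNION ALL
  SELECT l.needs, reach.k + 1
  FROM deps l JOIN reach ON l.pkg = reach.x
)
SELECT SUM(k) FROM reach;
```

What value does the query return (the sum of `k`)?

Base: (notify, k=0).
Iteration 1: edges from {notify} -> (fetch, k=1), (lint, k=1).
Iteration 2: edges from {fetch,lint} -> (index, k=2).
Iteration 3: no outgoing edges from {index}; recursion stops.
SUM(k) = 0 + 1 + 1 + 2 = 4.

4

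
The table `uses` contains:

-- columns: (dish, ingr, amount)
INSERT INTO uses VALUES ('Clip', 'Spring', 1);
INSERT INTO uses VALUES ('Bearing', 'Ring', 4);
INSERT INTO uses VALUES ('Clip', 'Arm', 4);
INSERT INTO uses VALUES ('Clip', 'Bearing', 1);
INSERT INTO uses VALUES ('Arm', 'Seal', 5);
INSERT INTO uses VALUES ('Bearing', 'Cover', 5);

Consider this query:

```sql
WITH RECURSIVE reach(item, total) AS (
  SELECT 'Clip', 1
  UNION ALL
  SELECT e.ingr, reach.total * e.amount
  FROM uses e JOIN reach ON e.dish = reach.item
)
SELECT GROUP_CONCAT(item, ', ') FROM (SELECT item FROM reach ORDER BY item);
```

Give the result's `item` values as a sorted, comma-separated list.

Base: (Clip, total=1).
Iteration 1: components of {Clip} -> Arm = 1*4 = 4, Bearing = 1*1 = 1, Spring = 1*1 = 1.
Iteration 2: components of {Arm,Bearing,Spring} -> Cover = 1*5 = 5, Ring = 1*4 = 4, Seal = 4*5 = 20.
Iteration 3: no further components; recursion stops.

Arm, Bearing, Clip, Cover, Ring, Seal, Spring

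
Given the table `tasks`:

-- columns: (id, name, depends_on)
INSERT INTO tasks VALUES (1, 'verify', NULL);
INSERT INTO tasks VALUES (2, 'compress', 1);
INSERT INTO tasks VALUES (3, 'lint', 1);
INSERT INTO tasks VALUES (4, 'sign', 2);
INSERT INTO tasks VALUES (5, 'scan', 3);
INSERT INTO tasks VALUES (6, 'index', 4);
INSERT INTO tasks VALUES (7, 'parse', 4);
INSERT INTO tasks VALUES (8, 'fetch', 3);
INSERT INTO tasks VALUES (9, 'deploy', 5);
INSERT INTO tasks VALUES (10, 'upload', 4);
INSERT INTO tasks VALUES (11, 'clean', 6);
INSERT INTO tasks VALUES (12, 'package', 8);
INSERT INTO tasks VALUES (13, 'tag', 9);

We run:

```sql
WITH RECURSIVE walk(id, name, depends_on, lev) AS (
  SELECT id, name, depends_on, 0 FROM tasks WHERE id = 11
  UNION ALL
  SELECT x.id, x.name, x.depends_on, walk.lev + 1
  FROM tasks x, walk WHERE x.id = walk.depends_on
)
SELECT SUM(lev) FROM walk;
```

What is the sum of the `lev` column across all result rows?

Base: id=11 (clean), depends_on=6, lev 0.
Iteration 1: join on id=6 -> index (id 6, depends_on=4, lev 1).
Iteration 2: join on id=4 -> sign (id 4, depends_on=2, lev 2).
Iteration 3: join on id=2 -> compress (id 2, depends_on=1, lev 3).
Iteration 4: join on id=1 -> verify (id 1, depends_on=NULL, lev 4).
Iteration 5: depends_on is NULL; no match; recursion stops.
SUM(lev) = 0 + 1 + 2 + 3 + 4 = 10.

10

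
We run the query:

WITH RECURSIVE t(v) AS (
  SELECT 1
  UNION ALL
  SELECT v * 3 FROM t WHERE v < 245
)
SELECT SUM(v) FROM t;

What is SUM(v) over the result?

1093

Base: v=1.
Iteration 1: 1 < 245 holds -> v = 1 * 3 = 3.
Iteration 2: 3 < 245 holds -> v = 3 * 3 = 9.
Iteration 3: 9 < 245 holds -> v = 9 * 3 = 27.
Iteration 4: 27 < 245 holds -> v = 27 * 3 = 81.
Iteration 5: 81 < 245 holds -> v = 81 * 3 = 243.
Iteration 6: 243 < 245 holds -> v = 243 * 3 = 729.
Iteration 7: 729 < 245 fails; recursion stops.
SUM(v) = 1 + 3 + 9 + 27 + 81 + 243 + 729 = 1093.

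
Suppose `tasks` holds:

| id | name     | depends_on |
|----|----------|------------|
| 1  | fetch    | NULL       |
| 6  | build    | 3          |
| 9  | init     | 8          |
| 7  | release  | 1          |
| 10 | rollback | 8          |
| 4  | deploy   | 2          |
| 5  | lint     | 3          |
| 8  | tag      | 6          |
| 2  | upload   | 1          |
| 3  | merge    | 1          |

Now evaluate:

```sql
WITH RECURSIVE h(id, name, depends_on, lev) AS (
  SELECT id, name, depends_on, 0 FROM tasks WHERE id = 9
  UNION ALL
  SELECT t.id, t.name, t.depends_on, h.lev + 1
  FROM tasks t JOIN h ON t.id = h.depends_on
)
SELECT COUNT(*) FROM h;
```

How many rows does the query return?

Base: id=9 (init), depends_on=8, lev 0.
Iteration 1: join on id=8 -> tag (id 8, depends_on=6, lev 1).
Iteration 2: join on id=6 -> build (id 6, depends_on=3, lev 2).
Iteration 3: join on id=3 -> merge (id 3, depends_on=1, lev 3).
Iteration 4: join on id=1 -> fetch (id 1, depends_on=NULL, lev 4).
Iteration 5: depends_on is NULL; no match; recursion stops.
Total rows emitted: 5.

5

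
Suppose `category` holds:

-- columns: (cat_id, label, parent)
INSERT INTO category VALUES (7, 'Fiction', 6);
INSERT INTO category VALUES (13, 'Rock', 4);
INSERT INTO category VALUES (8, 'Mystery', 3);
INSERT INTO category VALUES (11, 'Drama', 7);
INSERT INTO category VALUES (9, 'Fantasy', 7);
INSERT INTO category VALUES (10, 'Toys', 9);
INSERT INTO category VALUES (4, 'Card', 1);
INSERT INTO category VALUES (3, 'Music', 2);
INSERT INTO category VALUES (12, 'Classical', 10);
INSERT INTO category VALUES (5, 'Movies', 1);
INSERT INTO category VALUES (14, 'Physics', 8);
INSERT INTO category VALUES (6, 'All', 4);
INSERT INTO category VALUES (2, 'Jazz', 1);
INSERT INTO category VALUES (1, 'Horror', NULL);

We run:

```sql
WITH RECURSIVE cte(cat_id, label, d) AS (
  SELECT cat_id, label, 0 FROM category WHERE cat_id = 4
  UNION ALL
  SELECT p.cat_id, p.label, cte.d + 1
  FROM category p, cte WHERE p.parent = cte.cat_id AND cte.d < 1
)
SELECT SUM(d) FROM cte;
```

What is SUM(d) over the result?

2

Base: cat_id=4 (Card) at d 0.
Iteration 1: rows with parent in {4} -> All (id 6, d 1), Rock (id 13, d 1).
Iteration 2: d < 1 fails for all current rows; recursion stops.
SUM(d) = 0 + 1 + 1 = 2.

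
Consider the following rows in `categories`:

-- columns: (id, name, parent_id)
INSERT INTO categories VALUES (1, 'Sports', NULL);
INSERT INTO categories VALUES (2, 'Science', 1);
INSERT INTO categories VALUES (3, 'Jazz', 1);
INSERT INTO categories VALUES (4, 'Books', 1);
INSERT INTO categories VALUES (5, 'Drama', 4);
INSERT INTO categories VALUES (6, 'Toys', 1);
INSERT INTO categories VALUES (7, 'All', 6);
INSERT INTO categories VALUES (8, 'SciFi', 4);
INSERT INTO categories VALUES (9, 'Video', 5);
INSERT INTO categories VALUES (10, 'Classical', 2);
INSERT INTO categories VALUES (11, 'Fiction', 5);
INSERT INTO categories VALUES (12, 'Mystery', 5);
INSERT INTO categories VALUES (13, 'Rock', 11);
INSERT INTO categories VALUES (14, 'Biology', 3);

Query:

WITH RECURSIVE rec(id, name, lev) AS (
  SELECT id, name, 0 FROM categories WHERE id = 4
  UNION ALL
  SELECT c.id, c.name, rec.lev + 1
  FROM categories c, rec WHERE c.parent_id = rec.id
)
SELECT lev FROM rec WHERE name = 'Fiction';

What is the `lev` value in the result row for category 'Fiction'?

Base: id=4 (Books) at lev 0.
Iteration 1: rows with parent_id in {4} -> Drama (id 5, lev 1), SciFi (id 8, lev 1).
Iteration 2: rows with parent_id in {5,8} -> Video (id 9, lev 2), Fiction (id 11, lev 2), Mystery (id 12, lev 2).
Iteration 3: rows with parent_id in {9,11,12} -> Rock (id 13, lev 3).
Iteration 4: no rows with parent_id in {13}; recursion stops.

2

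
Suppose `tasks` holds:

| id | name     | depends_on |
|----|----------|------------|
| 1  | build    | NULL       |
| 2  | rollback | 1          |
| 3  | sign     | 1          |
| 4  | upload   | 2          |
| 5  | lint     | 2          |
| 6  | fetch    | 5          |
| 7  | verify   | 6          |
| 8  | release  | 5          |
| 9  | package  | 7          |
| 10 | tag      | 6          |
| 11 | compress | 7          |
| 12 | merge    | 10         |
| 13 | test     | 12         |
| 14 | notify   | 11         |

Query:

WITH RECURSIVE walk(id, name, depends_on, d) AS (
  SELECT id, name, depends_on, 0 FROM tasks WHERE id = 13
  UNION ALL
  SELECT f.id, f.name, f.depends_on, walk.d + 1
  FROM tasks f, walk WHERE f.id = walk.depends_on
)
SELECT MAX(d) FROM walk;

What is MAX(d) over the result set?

Base: id=13 (test), depends_on=12, d 0.
Iteration 1: join on id=12 -> merge (id 12, depends_on=10, d 1).
Iteration 2: join on id=10 -> tag (id 10, depends_on=6, d 2).
Iteration 3: join on id=6 -> fetch (id 6, depends_on=5, d 3).
Iteration 4: join on id=5 -> lint (id 5, depends_on=2, d 4).
Iteration 5: join on id=2 -> rollback (id 2, depends_on=1, d 5).
Iteration 6: join on id=1 -> build (id 1, depends_on=NULL, d 6).
Iteration 7: depends_on is NULL; no match; recursion stops.
d values: 0, 1, 2, 3, 4, 5, 6; the maximum is 6.

6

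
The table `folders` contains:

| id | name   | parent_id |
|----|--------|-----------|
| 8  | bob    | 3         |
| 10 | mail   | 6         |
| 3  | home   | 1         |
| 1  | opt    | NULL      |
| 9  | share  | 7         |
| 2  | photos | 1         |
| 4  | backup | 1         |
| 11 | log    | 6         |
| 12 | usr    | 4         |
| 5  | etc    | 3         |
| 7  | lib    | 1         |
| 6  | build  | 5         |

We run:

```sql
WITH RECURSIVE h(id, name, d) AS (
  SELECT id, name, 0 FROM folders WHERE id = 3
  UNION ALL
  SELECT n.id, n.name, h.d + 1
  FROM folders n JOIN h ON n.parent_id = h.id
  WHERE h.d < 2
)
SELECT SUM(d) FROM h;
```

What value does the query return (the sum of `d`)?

Base: id=3 (home) at d 0.
Iteration 1: rows with parent_id in {3} -> etc (id 5, d 1), bob (id 8, d 1).
Iteration 2: rows with parent_id in {5,8} -> build (id 6, d 2).
Iteration 3: d < 2 fails for all current rows; recursion stops.
SUM(d) = 0 + 1 + 1 + 2 = 4.

4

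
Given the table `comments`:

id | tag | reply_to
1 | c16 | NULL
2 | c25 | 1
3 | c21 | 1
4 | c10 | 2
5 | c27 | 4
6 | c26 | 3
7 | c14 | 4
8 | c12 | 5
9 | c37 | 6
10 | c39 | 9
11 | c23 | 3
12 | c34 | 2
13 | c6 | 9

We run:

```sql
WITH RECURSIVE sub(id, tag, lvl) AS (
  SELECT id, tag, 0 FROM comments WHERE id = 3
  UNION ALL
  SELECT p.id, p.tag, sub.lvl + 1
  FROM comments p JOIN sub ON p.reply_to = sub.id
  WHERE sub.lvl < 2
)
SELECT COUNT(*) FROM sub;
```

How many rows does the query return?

4

Base: id=3 (c21) at lvl 0.
Iteration 1: rows with reply_to in {3} -> c26 (id 6, lvl 1), c23 (id 11, lvl 1).
Iteration 2: rows with reply_to in {6,11} -> c37 (id 9, lvl 2).
Iteration 3: lvl < 2 fails for all current rows; recursion stops.
Total rows emitted: 4.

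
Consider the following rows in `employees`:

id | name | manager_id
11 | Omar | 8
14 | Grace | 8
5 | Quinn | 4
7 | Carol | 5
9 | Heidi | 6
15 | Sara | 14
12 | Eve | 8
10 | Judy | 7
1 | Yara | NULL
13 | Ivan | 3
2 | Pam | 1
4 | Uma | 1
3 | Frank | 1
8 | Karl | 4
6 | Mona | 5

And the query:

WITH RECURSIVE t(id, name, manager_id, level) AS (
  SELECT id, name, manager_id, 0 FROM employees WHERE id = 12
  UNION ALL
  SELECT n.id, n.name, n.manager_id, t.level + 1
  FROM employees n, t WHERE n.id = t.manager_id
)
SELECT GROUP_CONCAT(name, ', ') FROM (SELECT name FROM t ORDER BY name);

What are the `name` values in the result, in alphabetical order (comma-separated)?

Eve, Karl, Uma, Yara

Base: id=12 (Eve), manager_id=8, level 0.
Iteration 1: join on id=8 -> Karl (id 8, manager_id=4, level 1).
Iteration 2: join on id=4 -> Uma (id 4, manager_id=1, level 2).
Iteration 3: join on id=1 -> Yara (id 1, manager_id=NULL, level 3).
Iteration 4: manager_id is NULL; no match; recursion stops.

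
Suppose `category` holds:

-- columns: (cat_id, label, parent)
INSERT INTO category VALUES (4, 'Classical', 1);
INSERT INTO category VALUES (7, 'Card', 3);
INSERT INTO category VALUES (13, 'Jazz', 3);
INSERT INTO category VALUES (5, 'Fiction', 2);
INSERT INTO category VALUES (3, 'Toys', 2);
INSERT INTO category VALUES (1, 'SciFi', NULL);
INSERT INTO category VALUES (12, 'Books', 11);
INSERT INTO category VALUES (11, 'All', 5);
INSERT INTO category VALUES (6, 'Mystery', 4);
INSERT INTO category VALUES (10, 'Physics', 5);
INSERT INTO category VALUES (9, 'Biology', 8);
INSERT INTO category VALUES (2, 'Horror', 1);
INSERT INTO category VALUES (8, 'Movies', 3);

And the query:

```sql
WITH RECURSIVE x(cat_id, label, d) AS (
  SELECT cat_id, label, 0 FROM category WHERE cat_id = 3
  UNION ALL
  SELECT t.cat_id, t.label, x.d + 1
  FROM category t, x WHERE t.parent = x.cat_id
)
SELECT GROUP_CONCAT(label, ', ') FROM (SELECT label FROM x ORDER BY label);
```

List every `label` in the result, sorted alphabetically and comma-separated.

Base: cat_id=3 (Toys) at d 0.
Iteration 1: rows with parent in {3} -> Card (id 7, d 1), Movies (id 8, d 1), Jazz (id 13, d 1).
Iteration 2: rows with parent in {7,8,13} -> Biology (id 9, d 2).
Iteration 3: no rows with parent in {9}; recursion stops.

Biology, Card, Jazz, Movies, Toys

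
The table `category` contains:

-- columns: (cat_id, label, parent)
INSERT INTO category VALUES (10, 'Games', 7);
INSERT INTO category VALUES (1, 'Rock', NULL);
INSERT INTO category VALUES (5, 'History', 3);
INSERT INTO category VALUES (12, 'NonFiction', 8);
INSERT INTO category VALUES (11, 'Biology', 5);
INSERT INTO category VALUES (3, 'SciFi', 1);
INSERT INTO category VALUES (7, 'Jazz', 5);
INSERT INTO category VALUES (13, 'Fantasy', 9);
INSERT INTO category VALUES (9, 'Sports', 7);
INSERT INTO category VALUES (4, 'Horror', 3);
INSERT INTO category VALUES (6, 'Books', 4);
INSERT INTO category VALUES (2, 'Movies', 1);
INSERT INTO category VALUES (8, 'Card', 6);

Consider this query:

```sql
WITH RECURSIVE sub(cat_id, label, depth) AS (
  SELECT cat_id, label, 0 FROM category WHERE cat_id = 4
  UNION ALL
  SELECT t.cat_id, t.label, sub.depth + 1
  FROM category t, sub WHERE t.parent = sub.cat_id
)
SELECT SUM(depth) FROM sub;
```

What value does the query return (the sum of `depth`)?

6

Base: cat_id=4 (Horror) at depth 0.
Iteration 1: rows with parent in {4} -> Books (id 6, depth 1).
Iteration 2: rows with parent in {6} -> Card (id 8, depth 2).
Iteration 3: rows with parent in {8} -> NonFiction (id 12, depth 3).
Iteration 4: no rows with parent in {12}; recursion stops.
SUM(depth) = 0 + 1 + 2 + 3 = 6.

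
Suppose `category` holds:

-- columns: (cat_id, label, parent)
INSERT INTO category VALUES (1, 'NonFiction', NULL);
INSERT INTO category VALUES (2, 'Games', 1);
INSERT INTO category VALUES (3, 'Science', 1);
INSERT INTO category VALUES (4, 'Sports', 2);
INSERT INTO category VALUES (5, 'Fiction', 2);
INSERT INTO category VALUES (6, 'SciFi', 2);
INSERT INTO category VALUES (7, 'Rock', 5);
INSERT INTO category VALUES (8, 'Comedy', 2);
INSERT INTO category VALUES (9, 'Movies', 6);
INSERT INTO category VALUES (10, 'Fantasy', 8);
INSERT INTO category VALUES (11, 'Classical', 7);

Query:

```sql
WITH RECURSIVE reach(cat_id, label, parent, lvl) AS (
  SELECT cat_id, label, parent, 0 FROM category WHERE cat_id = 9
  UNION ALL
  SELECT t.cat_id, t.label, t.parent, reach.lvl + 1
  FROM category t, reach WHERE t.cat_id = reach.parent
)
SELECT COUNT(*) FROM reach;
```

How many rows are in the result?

Base: cat_id=9 (Movies), parent=6, lvl 0.
Iteration 1: join on cat_id=6 -> SciFi (id 6, parent=2, lvl 1).
Iteration 2: join on cat_id=2 -> Games (id 2, parent=1, lvl 2).
Iteration 3: join on cat_id=1 -> NonFiction (id 1, parent=NULL, lvl 3).
Iteration 4: parent is NULL; no match; recursion stops.
Total rows emitted: 4.

4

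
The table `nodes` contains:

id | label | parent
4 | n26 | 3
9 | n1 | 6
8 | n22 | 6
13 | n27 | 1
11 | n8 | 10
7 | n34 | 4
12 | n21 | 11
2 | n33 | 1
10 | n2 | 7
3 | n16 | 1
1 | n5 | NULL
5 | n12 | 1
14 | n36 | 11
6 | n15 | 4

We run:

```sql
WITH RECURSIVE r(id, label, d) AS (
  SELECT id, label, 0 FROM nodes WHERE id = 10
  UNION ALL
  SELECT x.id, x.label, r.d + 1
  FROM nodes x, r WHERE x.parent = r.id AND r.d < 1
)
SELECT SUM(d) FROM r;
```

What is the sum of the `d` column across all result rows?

Base: id=10 (n2) at d 0.
Iteration 1: rows with parent in {10} -> n8 (id 11, d 1).
Iteration 2: d < 1 fails for all current rows; recursion stops.
SUM(d) = 0 + 1 = 1.

1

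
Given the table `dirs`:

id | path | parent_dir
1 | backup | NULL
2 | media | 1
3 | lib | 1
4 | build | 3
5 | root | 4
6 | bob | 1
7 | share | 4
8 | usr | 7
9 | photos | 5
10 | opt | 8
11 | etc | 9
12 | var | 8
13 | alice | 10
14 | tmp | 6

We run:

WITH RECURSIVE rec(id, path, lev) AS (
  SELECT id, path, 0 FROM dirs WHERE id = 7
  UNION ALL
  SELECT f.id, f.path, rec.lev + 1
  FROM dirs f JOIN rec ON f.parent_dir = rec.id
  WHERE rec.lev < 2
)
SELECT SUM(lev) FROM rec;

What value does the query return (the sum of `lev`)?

5

Base: id=7 (share) at lev 0.
Iteration 1: rows with parent_dir in {7} -> usr (id 8, lev 1).
Iteration 2: rows with parent_dir in {8} -> opt (id 10, lev 2), var (id 12, lev 2).
Iteration 3: lev < 2 fails for all current rows; recursion stops.
SUM(lev) = 0 + 1 + 2 + 2 = 5.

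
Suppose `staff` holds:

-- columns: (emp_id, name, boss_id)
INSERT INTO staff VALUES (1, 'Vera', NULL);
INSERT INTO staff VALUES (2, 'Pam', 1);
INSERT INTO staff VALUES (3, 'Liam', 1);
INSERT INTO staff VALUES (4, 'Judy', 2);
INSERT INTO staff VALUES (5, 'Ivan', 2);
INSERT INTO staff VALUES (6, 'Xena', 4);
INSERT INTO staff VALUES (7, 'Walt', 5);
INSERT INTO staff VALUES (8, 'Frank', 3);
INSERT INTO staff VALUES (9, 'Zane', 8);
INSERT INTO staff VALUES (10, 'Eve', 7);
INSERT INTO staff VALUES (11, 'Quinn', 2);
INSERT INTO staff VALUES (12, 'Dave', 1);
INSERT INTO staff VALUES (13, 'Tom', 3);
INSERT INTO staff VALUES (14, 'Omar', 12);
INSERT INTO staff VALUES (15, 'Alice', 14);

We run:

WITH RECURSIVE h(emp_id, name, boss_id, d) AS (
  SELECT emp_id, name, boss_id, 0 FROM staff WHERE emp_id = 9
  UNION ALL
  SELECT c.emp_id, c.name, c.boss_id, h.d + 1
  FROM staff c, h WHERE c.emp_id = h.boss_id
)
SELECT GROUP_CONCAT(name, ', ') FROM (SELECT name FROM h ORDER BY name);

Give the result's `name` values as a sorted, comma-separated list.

Frank, Liam, Vera, Zane

Base: emp_id=9 (Zane), boss_id=8, d 0.
Iteration 1: join on emp_id=8 -> Frank (id 8, boss_id=3, d 1).
Iteration 2: join on emp_id=3 -> Liam (id 3, boss_id=1, d 2).
Iteration 3: join on emp_id=1 -> Vera (id 1, boss_id=NULL, d 3).
Iteration 4: boss_id is NULL; no match; recursion stops.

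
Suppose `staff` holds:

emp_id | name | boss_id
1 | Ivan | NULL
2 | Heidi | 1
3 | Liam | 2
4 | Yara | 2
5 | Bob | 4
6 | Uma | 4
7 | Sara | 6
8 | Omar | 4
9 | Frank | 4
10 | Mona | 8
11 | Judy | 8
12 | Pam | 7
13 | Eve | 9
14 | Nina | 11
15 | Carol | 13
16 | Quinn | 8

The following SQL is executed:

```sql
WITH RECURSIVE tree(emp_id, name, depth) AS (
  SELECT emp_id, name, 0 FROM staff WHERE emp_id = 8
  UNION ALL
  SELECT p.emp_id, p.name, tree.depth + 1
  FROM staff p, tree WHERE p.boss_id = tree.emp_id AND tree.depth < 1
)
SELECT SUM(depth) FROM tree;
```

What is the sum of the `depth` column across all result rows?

3

Base: emp_id=8 (Omar) at depth 0.
Iteration 1: rows with boss_id in {8} -> Mona (id 10, depth 1), Judy (id 11, depth 1), Quinn (id 16, depth 1).
Iteration 2: depth < 1 fails for all current rows; recursion stops.
SUM(depth) = 0 + 1 + 1 + 1 = 3.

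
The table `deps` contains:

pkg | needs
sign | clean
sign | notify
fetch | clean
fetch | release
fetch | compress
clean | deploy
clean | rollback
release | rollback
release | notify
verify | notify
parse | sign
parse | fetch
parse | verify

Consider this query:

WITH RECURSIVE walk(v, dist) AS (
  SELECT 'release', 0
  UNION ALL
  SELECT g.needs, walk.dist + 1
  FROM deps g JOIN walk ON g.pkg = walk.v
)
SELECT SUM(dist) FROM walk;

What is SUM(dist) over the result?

2

Base: (release, dist=0).
Iteration 1: edges from {release} -> (notify, dist=1), (rollback, dist=1).
Iteration 2: no outgoing edges from {notify,rollback}; recursion stops.
SUM(dist) = 0 + 1 + 1 = 2.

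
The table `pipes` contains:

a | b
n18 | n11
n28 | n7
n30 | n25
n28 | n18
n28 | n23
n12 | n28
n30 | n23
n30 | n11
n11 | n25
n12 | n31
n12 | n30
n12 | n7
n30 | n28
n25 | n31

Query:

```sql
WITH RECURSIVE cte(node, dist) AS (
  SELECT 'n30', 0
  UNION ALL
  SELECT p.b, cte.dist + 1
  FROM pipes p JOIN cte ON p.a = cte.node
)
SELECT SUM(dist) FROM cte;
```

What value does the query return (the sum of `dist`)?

Base: (n30, dist=0).
Iteration 1: edges from {n30} -> (n11, dist=1), (n23, dist=1), (n25, dist=1), (n28, dist=1).
Iteration 2: edges from {n11,n23,n25,n28} -> (n18, dist=2), (n23, dist=2), (n25, dist=2), (n31, dist=2), (n7, dist=2).
Iteration 3: edges from {n18,n23,n25,n31,n7} -> (n11, dist=3), (n31, dist=3).
Iteration 4: edges from {n11,n31} -> (n25, dist=4).
Iteration 5: edges from {n25} -> (n31, dist=5).
Iteration 6: no outgoing edges from {n31}; recursion stops.
SUM(dist) = 0 + 1 + 1 + 1 + 1 + 2 + 2 + 2 + 2 + 2 + 3 + 3 + 4 + 5 = 29.

29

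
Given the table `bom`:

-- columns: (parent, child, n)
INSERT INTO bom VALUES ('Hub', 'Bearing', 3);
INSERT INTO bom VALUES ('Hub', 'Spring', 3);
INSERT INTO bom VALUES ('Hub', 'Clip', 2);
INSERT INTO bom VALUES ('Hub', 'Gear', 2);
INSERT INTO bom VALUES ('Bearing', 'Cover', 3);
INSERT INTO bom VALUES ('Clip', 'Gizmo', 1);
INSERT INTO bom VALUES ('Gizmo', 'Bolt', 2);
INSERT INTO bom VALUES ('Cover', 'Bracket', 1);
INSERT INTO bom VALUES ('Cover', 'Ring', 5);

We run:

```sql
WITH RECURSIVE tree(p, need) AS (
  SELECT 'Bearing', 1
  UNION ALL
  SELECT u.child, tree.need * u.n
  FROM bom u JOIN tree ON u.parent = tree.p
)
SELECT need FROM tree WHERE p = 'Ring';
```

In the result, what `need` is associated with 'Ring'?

Base: (Bearing, need=1).
Iteration 1: components of {Bearing} -> Cover = 1*3 = 3.
Iteration 2: components of {Cover} -> Bracket = 3*1 = 3, Ring = 3*5 = 15.
Iteration 3: no further components; recursion stops.

15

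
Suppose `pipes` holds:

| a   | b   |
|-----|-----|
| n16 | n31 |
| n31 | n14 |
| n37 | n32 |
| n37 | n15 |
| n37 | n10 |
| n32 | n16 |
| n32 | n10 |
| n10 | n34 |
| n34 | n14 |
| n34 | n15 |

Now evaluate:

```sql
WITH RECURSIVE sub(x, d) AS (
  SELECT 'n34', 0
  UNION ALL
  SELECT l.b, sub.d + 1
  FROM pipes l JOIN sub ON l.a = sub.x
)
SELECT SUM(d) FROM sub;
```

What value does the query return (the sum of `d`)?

Base: (n34, d=0).
Iteration 1: edges from {n34} -> (n14, d=1), (n15, d=1).
Iteration 2: no outgoing edges from {n14,n15}; recursion stops.
SUM(d) = 0 + 1 + 1 = 2.

2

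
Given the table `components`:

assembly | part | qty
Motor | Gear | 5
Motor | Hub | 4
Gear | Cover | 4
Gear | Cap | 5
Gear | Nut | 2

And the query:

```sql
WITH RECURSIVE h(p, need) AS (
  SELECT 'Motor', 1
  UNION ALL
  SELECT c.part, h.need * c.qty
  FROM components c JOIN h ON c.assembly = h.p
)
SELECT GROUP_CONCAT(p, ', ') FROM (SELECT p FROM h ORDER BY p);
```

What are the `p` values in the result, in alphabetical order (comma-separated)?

Base: (Motor, need=1).
Iteration 1: components of {Motor} -> Gear = 1*5 = 5, Hub = 1*4 = 4.
Iteration 2: components of {Gear,Hub} -> Cap = 5*5 = 25, Cover = 5*4 = 20, Nut = 5*2 = 10.
Iteration 3: no further components; recursion stops.

Cap, Cover, Gear, Hub, Motor, Nut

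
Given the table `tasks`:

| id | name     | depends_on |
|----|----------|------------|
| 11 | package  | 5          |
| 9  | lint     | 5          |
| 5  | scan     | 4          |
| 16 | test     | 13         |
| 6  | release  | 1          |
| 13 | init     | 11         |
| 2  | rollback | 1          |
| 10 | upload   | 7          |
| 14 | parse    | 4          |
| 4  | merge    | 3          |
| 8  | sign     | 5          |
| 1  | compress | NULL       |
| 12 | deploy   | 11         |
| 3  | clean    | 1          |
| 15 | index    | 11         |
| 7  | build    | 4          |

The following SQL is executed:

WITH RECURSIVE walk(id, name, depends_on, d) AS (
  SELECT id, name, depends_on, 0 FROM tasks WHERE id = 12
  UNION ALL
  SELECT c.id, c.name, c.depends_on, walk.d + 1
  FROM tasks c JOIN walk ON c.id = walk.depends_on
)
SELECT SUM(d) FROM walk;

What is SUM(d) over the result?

15

Base: id=12 (deploy), depends_on=11, d 0.
Iteration 1: join on id=11 -> package (id 11, depends_on=5, d 1).
Iteration 2: join on id=5 -> scan (id 5, depends_on=4, d 2).
Iteration 3: join on id=4 -> merge (id 4, depends_on=3, d 3).
Iteration 4: join on id=3 -> clean (id 3, depends_on=1, d 4).
Iteration 5: join on id=1 -> compress (id 1, depends_on=NULL, d 5).
Iteration 6: depends_on is NULL; no match; recursion stops.
SUM(d) = 0 + 1 + 2 + 3 + 4 + 5 = 15.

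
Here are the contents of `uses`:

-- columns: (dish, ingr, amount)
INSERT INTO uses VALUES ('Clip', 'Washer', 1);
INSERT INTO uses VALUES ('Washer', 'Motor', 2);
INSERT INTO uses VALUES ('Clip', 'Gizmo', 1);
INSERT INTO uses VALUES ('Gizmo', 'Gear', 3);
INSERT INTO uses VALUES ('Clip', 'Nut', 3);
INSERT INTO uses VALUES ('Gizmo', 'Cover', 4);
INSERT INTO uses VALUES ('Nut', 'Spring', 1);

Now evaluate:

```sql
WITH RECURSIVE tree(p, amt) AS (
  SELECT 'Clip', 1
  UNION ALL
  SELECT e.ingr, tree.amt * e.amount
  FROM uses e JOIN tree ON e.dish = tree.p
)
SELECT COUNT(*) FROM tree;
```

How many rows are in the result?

Base: (Clip, amt=1).
Iteration 1: components of {Clip} -> Gizmo = 1*1 = 1, Nut = 1*3 = 3, Washer = 1*1 = 1.
Iteration 2: components of {Gizmo,Nut,Washer} -> Cover = 1*4 = 4, Gear = 1*3 = 3, Motor = 1*2 = 2, Spring = 3*1 = 3.
Iteration 3: no further components; recursion stops.
Total rows emitted: 8.

8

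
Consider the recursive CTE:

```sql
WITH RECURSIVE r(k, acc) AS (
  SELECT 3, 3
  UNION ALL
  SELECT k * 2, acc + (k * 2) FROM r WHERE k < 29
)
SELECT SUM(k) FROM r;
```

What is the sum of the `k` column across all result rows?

93

Base: k=3, acc=3.
Iteration 1: 3 < 29 holds -> k = 3 * 2 = 6, acc = 3 + 6 = 9.
Iteration 2: 6 < 29 holds -> k = 6 * 2 = 12, acc = 9 + 12 = 21.
Iteration 3: 12 < 29 holds -> k = 12 * 2 = 24, acc = 21 + 24 = 45.
Iteration 4: 24 < 29 holds -> k = 24 * 2 = 48, acc = 45 + 48 = 93.
Iteration 5: 48 < 29 fails; recursion stops.
SUM(k) = 3 + 6 + 12 + 24 + 48 = 93.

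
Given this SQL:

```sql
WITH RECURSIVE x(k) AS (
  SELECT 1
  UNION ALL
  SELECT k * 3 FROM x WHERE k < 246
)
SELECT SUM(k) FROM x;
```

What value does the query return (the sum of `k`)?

1093

Base: k=1.
Iteration 1: 1 < 246 holds -> k = 1 * 3 = 3.
Iteration 2: 3 < 246 holds -> k = 3 * 3 = 9.
Iteration 3: 9 < 246 holds -> k = 9 * 3 = 27.
Iteration 4: 27 < 246 holds -> k = 27 * 3 = 81.
Iteration 5: 81 < 246 holds -> k = 81 * 3 = 243.
Iteration 6: 243 < 246 holds -> k = 243 * 3 = 729.
Iteration 7: 729 < 246 fails; recursion stops.
SUM(k) = 1 + 3 + 9 + 27 + 81 + 243 + 729 = 1093.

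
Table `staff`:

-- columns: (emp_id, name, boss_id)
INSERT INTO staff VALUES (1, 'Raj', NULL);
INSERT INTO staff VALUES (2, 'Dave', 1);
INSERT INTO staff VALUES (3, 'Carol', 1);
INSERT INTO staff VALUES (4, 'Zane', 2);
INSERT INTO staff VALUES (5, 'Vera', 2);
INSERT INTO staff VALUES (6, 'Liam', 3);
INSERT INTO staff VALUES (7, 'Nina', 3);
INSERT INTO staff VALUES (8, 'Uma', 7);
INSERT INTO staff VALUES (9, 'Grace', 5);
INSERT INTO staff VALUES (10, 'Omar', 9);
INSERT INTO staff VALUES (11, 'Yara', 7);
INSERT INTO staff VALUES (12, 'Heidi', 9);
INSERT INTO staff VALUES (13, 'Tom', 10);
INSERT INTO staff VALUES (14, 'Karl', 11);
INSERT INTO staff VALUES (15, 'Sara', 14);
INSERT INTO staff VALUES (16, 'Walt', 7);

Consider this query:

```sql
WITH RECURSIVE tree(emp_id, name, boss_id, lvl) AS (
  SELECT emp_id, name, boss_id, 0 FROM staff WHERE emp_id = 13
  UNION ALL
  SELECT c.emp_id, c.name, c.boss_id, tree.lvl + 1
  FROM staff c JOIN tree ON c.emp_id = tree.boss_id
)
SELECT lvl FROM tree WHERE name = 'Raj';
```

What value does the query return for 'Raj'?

Base: emp_id=13 (Tom), boss_id=10, lvl 0.
Iteration 1: join on emp_id=10 -> Omar (id 10, boss_id=9, lvl 1).
Iteration 2: join on emp_id=9 -> Grace (id 9, boss_id=5, lvl 2).
Iteration 3: join on emp_id=5 -> Vera (id 5, boss_id=2, lvl 3).
Iteration 4: join on emp_id=2 -> Dave (id 2, boss_id=1, lvl 4).
Iteration 5: join on emp_id=1 -> Raj (id 1, boss_id=NULL, lvl 5).
Iteration 6: boss_id is NULL; no match; recursion stops.

5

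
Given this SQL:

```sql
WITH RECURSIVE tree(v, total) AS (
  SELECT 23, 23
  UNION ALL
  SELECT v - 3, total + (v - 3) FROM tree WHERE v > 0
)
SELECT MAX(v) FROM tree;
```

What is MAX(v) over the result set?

Base: v=23, total=23.
Iteration 1: 23 > 0 holds -> v = 23 - 3 = 20, total = 23 + 20 = 43.
Iteration 2: 20 > 0 holds -> v = 20 - 3 = 17, total = 43 + 17 = 60.
Iteration 3: 17 > 0 holds -> v = 17 - 3 = 14, total = 60 + 14 = 74.
Iteration 4: 14 > 0 holds -> v = 14 - 3 = 11, total = 74 + 11 = 85.
Iteration 5: 11 > 0 holds -> v = 11 - 3 = 8, total = 85 + 8 = 93.
Iteration 6: 8 > 0 holds -> v = 8 - 3 = 5, total = 93 + 5 = 98.
Iteration 7: 5 > 0 holds -> v = 5 - 3 = 2, total = 98 + 2 = 100.
Iteration 8: 2 > 0 holds -> v = 2 - 3 = -1, total = 100 + -1 = 99.
Iteration 9: -1 > 0 fails; recursion stops.
v values: 23, 20, 17, 14, 11, 8, 5, 2, -1; the maximum is 23.

23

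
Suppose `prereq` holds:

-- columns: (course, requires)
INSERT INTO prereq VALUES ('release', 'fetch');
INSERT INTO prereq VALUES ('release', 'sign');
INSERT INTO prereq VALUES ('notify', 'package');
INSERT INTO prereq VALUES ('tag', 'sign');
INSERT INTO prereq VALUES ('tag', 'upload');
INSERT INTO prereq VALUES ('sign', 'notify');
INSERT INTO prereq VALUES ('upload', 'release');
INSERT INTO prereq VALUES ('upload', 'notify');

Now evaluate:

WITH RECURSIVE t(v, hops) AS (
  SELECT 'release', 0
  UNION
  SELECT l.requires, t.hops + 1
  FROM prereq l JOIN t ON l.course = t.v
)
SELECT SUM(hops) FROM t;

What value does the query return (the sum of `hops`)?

7

Base: (release, hops=0).
Iteration 1: edges from {release} -> (fetch, hops=1), (sign, hops=1).
Iteration 2: edges from {fetch,sign} -> (notify, hops=2).
Iteration 3: edges from {notify} -> (package, hops=3).
Iteration 4: no outgoing edges from {package}; recursion stops.
SUM(hops) = 0 + 1 + 1 + 2 + 3 = 7.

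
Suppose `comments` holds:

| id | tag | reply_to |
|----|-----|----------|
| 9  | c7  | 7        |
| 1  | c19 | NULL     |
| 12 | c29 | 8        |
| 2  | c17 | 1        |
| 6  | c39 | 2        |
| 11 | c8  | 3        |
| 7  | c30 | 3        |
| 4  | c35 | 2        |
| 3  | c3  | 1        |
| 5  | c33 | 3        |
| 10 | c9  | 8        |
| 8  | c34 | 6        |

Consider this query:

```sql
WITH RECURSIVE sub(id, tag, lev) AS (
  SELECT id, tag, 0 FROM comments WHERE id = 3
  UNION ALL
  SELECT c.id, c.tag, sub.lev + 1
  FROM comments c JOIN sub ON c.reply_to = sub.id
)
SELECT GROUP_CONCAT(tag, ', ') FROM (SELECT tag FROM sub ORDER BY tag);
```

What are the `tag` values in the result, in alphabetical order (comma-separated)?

Base: id=3 (c3) at lev 0.
Iteration 1: rows with reply_to in {3} -> c33 (id 5, lev 1), c30 (id 7, lev 1), c8 (id 11, lev 1).
Iteration 2: rows with reply_to in {5,7,11} -> c7 (id 9, lev 2).
Iteration 3: no rows with reply_to in {9}; recursion stops.

c3, c30, c33, c7, c8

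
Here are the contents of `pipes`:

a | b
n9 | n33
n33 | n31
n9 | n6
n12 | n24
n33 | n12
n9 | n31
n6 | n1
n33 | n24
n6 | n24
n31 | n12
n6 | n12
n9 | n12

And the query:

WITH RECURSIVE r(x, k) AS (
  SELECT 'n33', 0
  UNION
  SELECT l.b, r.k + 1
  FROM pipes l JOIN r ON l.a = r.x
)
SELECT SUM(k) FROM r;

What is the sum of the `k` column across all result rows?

Base: (n33, k=0).
Iteration 1: edges from {n33} -> (n12, k=1), (n24, k=1), (n31, k=1).
Iteration 2: edges from {n12,n24,n31} -> (n12, k=2), (n24, k=2).
Iteration 3: edges from {n12,n24} -> (n24, k=3).
Iteration 4: no outgoing edges from {n24}; recursion stops.
SUM(k) = 0 + 1 + 1 + 1 + 2 + 2 + 3 = 10.

10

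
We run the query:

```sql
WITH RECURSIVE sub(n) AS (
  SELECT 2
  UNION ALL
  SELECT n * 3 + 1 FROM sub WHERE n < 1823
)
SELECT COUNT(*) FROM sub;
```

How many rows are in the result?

Base: n=2.
Iteration 1: 2 < 1823 holds -> n = 2 * 3 + 1 = 7.
Iteration 2: 7 < 1823 holds -> n = 7 * 3 + 1 = 22.
Iteration 3: 22 < 1823 holds -> n = 22 * 3 + 1 = 67.
Iteration 4: 67 < 1823 holds -> n = 67 * 3 + 1 = 202.
Iteration 5: 202 < 1823 holds -> n = 202 * 3 + 1 = 607.
Iteration 6: 607 < 1823 holds -> n = 607 * 3 + 1 = 1822.
Iteration 7: 1822 < 1823 holds -> n = 1822 * 3 + 1 = 5467.
Iteration 8: 5467 < 1823 fails; recursion stops.
Total rows emitted: 8.

8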